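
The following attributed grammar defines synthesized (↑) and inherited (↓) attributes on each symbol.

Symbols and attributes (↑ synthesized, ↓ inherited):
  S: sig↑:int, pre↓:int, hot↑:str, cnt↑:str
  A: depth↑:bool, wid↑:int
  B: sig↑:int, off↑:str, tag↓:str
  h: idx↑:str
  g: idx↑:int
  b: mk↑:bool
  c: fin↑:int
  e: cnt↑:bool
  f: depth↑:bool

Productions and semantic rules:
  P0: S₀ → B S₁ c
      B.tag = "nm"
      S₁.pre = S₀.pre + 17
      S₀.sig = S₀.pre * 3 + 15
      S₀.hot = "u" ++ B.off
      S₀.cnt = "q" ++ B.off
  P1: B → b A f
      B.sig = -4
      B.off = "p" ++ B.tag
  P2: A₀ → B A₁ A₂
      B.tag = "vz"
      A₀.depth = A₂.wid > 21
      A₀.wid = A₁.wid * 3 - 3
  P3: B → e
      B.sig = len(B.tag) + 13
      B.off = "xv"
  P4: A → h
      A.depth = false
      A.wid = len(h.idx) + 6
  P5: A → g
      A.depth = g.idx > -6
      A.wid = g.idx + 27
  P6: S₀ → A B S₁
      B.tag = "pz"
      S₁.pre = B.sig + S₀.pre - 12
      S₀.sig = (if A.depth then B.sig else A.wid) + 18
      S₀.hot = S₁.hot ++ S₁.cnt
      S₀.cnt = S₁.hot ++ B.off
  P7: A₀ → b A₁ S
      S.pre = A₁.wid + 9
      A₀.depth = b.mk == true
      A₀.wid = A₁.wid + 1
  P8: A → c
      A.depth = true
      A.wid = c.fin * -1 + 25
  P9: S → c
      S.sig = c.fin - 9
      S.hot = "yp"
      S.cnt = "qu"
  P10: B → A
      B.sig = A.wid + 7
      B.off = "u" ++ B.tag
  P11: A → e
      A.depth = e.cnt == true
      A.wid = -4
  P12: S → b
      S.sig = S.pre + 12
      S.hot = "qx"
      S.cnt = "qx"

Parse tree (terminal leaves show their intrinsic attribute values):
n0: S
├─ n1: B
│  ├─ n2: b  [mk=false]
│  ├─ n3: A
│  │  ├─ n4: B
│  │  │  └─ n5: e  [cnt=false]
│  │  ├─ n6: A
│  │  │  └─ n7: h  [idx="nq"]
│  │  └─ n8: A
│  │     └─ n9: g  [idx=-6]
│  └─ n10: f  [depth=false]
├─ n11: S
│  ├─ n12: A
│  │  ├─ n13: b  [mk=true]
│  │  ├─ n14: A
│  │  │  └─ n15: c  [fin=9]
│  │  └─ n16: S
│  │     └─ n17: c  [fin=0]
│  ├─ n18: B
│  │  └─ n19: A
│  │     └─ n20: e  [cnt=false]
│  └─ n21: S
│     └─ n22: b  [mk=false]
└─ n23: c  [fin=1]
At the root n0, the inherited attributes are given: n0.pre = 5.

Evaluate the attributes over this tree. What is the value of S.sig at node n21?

1. n0.pre = 5  [given at root]
2. n1.tag = "nm"  ["nm"]
3. n2.mk = false  [terminal]
4. n4.tag = "vz"  ["vz"]
5. n5.cnt = false  [terminal]
6. n4.sig = 15  [len(B.tag) + 13]
7. n4.off = "xv"  ["xv"]
8. n7.idx = "nq"  [terminal]
9. n6.depth = false  [false]
10. n6.wid = 8  [len(h.idx) + 6]
11. n9.idx = -6  [terminal]
12. n8.depth = false  [g.idx > -6]
13. n8.wid = 21  [g.idx + 27]
14. n3.depth = false  [A₂.wid > 21]
15. n3.wid = 21  [A₁.wid * 3 - 3]
16. n10.depth = false  [terminal]
17. n1.sig = -4  [-4]
18. n1.off = "pnm"  ["p" ++ B.tag]
19. n11.pre = 22  [S₀.pre + 17]
20. n13.mk = true  [terminal]
21. n15.fin = 9  [terminal]
22. n14.depth = true  [true]
23. n14.wid = 16  [c.fin * -1 + 25]
24. n16.pre = 25  [A₁.wid + 9]
25. n17.fin = 0  [terminal]
26. n16.sig = -9  [c.fin - 9]
27. n16.hot = "yp"  ["yp"]
28. n16.cnt = "qu"  ["qu"]
29. n12.depth = true  [b.mk == true]
30. n12.wid = 17  [A₁.wid + 1]
31. n18.tag = "pz"  ["pz"]
32. n20.cnt = false  [terminal]
33. n19.depth = false  [e.cnt == true]
34. n19.wid = -4  [-4]
35. n18.sig = 3  [A.wid + 7]
36. n18.off = "upz"  ["u" ++ B.tag]
37. n21.pre = 13  [B.sig + S₀.pre - 12]
38. n22.mk = false  [terminal]
39. n21.sig = 25  [S.pre + 12]
40. n21.hot = "qx"  ["qx"]
41. n21.cnt = "qx"  ["qx"]
42. n11.sig = 21  [(if A.depth then B.sig else A.wid) + 18]
43. n11.hot = "qxqx"  [S₁.hot ++ S₁.cnt]
44. n11.cnt = "qxupz"  [S₁.hot ++ B.off]
45. n23.fin = 1  [terminal]
46. n0.sig = 30  [S₀.pre * 3 + 15]
47. n0.hot = "upnm"  ["u" ++ B.off]
48. n0.cnt = "qpnm"  ["q" ++ B.off]

25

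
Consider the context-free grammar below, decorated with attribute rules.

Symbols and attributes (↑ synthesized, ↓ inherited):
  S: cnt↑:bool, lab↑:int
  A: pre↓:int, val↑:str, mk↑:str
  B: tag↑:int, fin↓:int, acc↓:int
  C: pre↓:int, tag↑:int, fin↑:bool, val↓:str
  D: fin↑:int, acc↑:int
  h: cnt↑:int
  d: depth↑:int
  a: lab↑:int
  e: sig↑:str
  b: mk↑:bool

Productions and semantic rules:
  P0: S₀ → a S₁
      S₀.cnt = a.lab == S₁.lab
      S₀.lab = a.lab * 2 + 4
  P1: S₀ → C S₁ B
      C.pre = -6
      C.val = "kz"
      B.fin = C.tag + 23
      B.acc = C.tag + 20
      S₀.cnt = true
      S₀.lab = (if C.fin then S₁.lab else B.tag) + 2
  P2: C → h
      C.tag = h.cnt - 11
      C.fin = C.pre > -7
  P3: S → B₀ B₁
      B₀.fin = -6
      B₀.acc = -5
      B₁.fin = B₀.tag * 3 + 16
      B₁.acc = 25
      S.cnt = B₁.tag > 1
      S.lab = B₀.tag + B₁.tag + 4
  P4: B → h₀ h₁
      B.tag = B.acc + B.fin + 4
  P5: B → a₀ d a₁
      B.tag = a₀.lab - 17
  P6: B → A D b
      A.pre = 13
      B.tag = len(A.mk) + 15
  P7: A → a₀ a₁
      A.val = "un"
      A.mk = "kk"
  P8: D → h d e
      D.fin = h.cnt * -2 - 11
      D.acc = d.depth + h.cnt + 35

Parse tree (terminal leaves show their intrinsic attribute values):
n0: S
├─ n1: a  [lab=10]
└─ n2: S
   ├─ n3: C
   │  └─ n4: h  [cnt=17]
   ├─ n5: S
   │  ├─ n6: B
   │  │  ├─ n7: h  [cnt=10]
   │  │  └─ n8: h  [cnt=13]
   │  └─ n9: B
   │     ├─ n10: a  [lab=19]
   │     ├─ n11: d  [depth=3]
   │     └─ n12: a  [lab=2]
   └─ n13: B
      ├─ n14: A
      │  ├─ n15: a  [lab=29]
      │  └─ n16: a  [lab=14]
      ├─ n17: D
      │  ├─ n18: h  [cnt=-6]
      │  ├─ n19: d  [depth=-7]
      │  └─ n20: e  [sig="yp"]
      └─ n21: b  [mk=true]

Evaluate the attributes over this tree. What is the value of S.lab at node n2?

1

1. n1.lab = 10  [terminal]
2. n3.pre = -6  [-6]
3. n3.val = "kz"  ["kz"]
4. n4.cnt = 17  [terminal]
5. n3.tag = 6  [h.cnt - 11]
6. n3.fin = true  [C.pre > -7]
7. n6.fin = -6  [-6]
8. n6.acc = -5  [-5]
9. n7.cnt = 10  [terminal]
10. n8.cnt = 13  [terminal]
11. n6.tag = -7  [B.acc + B.fin + 4]
12. n9.fin = -5  [B₀.tag * 3 + 16]
13. n9.acc = 25  [25]
14. n10.lab = 19  [terminal]
15. n11.depth = 3  [terminal]
16. n12.lab = 2  [terminal]
17. n9.tag = 2  [a₀.lab - 17]
18. n5.cnt = true  [B₁.tag > 1]
19. n5.lab = -1  [B₀.tag + B₁.tag + 4]
20. n13.fin = 29  [C.tag + 23]
21. n13.acc = 26  [C.tag + 20]
22. n14.pre = 13  [13]
23. n15.lab = 29  [terminal]
24. n16.lab = 14  [terminal]
25. n14.val = "un"  ["un"]
26. n14.mk = "kk"  ["kk"]
27. n18.cnt = -6  [terminal]
28. n19.depth = -7  [terminal]
29. n20.sig = "yp"  [terminal]
30. n17.fin = 1  [h.cnt * -2 - 11]
31. n17.acc = 22  [d.depth + h.cnt + 35]
32. n21.mk = true  [terminal]
33. n13.tag = 17  [len(A.mk) + 15]
34. n2.cnt = true  [true]
35. n2.lab = 1  [(if C.fin then S₁.lab else B.tag) + 2]
36. n0.cnt = false  [a.lab == S₁.lab]
37. n0.lab = 24  [a.lab * 2 + 4]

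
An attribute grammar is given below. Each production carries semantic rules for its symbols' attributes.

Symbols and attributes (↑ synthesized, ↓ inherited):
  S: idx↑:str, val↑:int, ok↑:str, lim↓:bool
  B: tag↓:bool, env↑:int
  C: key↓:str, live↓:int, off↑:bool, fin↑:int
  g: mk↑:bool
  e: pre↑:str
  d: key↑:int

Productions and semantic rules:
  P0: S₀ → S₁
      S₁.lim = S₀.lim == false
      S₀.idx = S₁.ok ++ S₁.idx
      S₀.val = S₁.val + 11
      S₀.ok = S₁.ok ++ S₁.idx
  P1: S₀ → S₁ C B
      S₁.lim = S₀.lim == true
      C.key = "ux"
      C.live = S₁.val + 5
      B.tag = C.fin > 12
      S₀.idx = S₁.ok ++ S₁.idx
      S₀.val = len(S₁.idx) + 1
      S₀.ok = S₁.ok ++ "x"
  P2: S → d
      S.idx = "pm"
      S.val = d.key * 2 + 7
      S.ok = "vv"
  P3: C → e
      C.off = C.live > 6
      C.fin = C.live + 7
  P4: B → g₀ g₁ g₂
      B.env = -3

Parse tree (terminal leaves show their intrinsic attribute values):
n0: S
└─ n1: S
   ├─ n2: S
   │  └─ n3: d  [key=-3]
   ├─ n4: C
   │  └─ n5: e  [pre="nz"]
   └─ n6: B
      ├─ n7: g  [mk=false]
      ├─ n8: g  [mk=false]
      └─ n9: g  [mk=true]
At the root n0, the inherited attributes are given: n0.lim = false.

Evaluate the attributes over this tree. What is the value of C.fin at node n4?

13

1. n0.lim = false  [given at root]
2. n1.lim = true  [S₀.lim == false]
3. n2.lim = true  [S₀.lim == true]
4. n3.key = -3  [terminal]
5. n2.idx = "pm"  ["pm"]
6. n2.val = 1  [d.key * 2 + 7]
7. n2.ok = "vv"  ["vv"]
8. n4.key = "ux"  ["ux"]
9. n4.live = 6  [S₁.val + 5]
10. n5.pre = "nz"  [terminal]
11. n4.off = false  [C.live > 6]
12. n4.fin = 13  [C.live + 7]
13. n6.tag = true  [C.fin > 12]
14. n7.mk = false  [terminal]
15. n8.mk = false  [terminal]
16. n9.mk = true  [terminal]
17. n6.env = -3  [-3]
18. n1.idx = "vvpm"  [S₁.ok ++ S₁.idx]
19. n1.val = 3  [len(S₁.idx) + 1]
20. n1.ok = "vvx"  [S₁.ok ++ "x"]
21. n0.idx = "vvxvvpm"  [S₁.ok ++ S₁.idx]
22. n0.val = 14  [S₁.val + 11]
23. n0.ok = "vvxvvpm"  [S₁.ok ++ S₁.idx]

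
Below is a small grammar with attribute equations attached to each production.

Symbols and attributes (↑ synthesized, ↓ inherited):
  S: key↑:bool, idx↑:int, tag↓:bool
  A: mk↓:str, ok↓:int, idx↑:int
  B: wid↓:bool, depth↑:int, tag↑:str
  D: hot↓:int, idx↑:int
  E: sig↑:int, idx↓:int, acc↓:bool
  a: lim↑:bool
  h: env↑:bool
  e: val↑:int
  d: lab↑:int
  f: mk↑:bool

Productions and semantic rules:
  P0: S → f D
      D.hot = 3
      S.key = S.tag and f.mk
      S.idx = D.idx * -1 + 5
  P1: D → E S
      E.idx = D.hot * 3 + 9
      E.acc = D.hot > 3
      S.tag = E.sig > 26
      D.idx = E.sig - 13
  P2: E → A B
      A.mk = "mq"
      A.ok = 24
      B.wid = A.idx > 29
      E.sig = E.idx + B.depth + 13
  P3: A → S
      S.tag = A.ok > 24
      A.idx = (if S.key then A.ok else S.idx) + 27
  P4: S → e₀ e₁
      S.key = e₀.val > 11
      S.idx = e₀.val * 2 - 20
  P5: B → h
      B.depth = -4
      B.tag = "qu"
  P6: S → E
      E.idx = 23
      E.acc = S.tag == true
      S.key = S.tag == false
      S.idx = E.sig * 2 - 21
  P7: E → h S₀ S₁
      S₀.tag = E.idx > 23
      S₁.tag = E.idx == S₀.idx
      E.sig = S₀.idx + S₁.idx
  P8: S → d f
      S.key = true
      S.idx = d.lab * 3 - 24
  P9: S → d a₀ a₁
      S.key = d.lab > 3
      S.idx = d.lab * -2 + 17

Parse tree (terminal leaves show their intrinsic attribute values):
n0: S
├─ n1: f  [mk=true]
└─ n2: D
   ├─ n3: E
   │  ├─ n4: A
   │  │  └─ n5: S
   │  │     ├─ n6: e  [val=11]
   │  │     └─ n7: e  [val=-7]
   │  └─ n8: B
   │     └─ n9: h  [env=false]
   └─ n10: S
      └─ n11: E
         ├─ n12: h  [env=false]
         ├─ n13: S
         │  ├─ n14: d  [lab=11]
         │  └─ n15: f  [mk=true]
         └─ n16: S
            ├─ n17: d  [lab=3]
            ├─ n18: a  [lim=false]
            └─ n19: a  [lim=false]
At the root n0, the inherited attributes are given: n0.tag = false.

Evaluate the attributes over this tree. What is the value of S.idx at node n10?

1. n0.tag = false  [given at root]
2. n1.mk = true  [terminal]
3. n2.hot = 3  [3]
4. n3.idx = 18  [D.hot * 3 + 9]
5. n3.acc = false  [D.hot > 3]
6. n4.mk = "mq"  ["mq"]
7. n4.ok = 24  [24]
8. n5.tag = false  [A.ok > 24]
9. n6.val = 11  [terminal]
10. n7.val = -7  [terminal]
11. n5.key = false  [e₀.val > 11]
12. n5.idx = 2  [e₀.val * 2 - 20]
13. n4.idx = 29  [(if S.key then A.ok else S.idx) + 27]
14. n8.wid = false  [A.idx > 29]
15. n9.env = false  [terminal]
16. n8.depth = -4  [-4]
17. n8.tag = "qu"  ["qu"]
18. n3.sig = 27  [E.idx + B.depth + 13]
19. n10.tag = true  [E.sig > 26]
20. n11.idx = 23  [23]
21. n11.acc = true  [S.tag == true]
22. n12.env = false  [terminal]
23. n13.tag = false  [E.idx > 23]
24. n14.lab = 11  [terminal]
25. n15.mk = true  [terminal]
26. n13.key = true  [true]
27. n13.idx = 9  [d.lab * 3 - 24]
28. n16.tag = false  [E.idx == S₀.idx]
29. n17.lab = 3  [terminal]
30. n18.lim = false  [terminal]
31. n19.lim = false  [terminal]
32. n16.key = false  [d.lab > 3]
33. n16.idx = 11  [d.lab * -2 + 17]
34. n11.sig = 20  [S₀.idx + S₁.idx]
35. n10.key = false  [S.tag == false]
36. n10.idx = 19  [E.sig * 2 - 21]
37. n2.idx = 14  [E.sig - 13]
38. n0.key = false  [S.tag and f.mk]
39. n0.idx = -9  [D.idx * -1 + 5]

19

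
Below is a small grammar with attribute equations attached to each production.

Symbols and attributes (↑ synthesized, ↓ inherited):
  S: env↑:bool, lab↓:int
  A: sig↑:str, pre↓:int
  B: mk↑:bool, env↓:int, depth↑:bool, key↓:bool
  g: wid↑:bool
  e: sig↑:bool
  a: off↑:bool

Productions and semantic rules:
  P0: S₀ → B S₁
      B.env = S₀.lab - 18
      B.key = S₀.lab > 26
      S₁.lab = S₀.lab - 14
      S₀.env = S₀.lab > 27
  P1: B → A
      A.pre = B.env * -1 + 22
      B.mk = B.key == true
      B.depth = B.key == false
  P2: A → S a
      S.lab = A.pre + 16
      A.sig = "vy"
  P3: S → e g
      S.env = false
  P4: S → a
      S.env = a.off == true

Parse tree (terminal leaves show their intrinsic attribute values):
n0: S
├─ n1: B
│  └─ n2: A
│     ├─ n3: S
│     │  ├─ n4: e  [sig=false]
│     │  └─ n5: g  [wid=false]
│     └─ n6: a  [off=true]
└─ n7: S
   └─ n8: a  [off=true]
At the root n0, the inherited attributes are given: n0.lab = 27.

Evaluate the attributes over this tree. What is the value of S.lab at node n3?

29

1. n0.lab = 27  [given at root]
2. n1.env = 9  [S₀.lab - 18]
3. n1.key = true  [S₀.lab > 26]
4. n2.pre = 13  [B.env * -1 + 22]
5. n3.lab = 29  [A.pre + 16]
6. n4.sig = false  [terminal]
7. n5.wid = false  [terminal]
8. n3.env = false  [false]
9. n6.off = true  [terminal]
10. n2.sig = "vy"  ["vy"]
11. n1.mk = true  [B.key == true]
12. n1.depth = false  [B.key == false]
13. n7.lab = 13  [S₀.lab - 14]
14. n8.off = true  [terminal]
15. n7.env = true  [a.off == true]
16. n0.env = false  [S₀.lab > 27]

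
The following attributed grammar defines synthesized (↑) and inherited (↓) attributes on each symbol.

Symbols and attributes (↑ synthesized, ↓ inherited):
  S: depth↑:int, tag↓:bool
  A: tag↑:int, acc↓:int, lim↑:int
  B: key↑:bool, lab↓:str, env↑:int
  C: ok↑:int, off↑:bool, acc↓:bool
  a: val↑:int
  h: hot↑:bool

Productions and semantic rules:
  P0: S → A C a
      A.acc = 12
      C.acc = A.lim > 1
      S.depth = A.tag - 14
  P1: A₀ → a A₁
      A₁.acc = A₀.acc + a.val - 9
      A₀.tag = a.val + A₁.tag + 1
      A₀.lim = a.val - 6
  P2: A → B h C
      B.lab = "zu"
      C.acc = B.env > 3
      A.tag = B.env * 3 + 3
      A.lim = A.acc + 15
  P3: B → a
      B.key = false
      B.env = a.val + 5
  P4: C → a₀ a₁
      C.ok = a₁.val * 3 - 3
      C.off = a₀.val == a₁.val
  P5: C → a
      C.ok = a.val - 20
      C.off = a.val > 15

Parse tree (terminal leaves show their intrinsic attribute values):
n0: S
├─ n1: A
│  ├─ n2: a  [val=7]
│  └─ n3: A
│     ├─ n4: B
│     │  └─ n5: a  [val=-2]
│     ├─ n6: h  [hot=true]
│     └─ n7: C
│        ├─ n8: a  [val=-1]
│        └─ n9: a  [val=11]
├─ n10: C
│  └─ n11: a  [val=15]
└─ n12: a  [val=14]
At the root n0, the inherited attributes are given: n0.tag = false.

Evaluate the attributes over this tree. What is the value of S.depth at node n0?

1. n0.tag = false  [given at root]
2. n1.acc = 12  [12]
3. n2.val = 7  [terminal]
4. n3.acc = 10  [A₀.acc + a.val - 9]
5. n4.lab = "zu"  ["zu"]
6. n5.val = -2  [terminal]
7. n4.key = false  [false]
8. n4.env = 3  [a.val + 5]
9. n6.hot = true  [terminal]
10. n7.acc = false  [B.env > 3]
11. n8.val = -1  [terminal]
12. n9.val = 11  [terminal]
13. n7.ok = 30  [a₁.val * 3 - 3]
14. n7.off = false  [a₀.val == a₁.val]
15. n3.tag = 12  [B.env * 3 + 3]
16. n3.lim = 25  [A.acc + 15]
17. n1.tag = 20  [a.val + A₁.tag + 1]
18. n1.lim = 1  [a.val - 6]
19. n10.acc = false  [A.lim > 1]
20. n11.val = 15  [terminal]
21. n10.ok = -5  [a.val - 20]
22. n10.off = false  [a.val > 15]
23. n12.val = 14  [terminal]
24. n0.depth = 6  [A.tag - 14]

6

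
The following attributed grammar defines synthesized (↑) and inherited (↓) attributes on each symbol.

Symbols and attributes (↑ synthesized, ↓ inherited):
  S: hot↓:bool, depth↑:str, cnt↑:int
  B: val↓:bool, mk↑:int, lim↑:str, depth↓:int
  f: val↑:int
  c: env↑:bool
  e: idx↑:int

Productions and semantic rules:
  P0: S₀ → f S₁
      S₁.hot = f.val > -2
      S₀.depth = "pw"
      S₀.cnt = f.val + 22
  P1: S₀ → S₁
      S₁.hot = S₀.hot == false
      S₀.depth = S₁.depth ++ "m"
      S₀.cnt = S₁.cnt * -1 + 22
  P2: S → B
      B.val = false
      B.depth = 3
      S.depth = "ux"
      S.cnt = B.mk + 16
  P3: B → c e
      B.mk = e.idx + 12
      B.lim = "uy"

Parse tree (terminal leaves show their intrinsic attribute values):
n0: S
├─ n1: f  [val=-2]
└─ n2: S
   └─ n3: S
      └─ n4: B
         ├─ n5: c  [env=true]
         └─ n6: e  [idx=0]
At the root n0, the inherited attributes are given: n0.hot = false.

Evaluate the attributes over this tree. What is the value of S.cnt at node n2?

1. n0.hot = false  [given at root]
2. n1.val = -2  [terminal]
3. n2.hot = false  [f.val > -2]
4. n3.hot = true  [S₀.hot == false]
5. n4.val = false  [false]
6. n4.depth = 3  [3]
7. n5.env = true  [terminal]
8. n6.idx = 0  [terminal]
9. n4.mk = 12  [e.idx + 12]
10. n4.lim = "uy"  ["uy"]
11. n3.depth = "ux"  ["ux"]
12. n3.cnt = 28  [B.mk + 16]
13. n2.depth = "uxm"  [S₁.depth ++ "m"]
14. n2.cnt = -6  [S₁.cnt * -1 + 22]
15. n0.depth = "pw"  ["pw"]
16. n0.cnt = 20  [f.val + 22]

-6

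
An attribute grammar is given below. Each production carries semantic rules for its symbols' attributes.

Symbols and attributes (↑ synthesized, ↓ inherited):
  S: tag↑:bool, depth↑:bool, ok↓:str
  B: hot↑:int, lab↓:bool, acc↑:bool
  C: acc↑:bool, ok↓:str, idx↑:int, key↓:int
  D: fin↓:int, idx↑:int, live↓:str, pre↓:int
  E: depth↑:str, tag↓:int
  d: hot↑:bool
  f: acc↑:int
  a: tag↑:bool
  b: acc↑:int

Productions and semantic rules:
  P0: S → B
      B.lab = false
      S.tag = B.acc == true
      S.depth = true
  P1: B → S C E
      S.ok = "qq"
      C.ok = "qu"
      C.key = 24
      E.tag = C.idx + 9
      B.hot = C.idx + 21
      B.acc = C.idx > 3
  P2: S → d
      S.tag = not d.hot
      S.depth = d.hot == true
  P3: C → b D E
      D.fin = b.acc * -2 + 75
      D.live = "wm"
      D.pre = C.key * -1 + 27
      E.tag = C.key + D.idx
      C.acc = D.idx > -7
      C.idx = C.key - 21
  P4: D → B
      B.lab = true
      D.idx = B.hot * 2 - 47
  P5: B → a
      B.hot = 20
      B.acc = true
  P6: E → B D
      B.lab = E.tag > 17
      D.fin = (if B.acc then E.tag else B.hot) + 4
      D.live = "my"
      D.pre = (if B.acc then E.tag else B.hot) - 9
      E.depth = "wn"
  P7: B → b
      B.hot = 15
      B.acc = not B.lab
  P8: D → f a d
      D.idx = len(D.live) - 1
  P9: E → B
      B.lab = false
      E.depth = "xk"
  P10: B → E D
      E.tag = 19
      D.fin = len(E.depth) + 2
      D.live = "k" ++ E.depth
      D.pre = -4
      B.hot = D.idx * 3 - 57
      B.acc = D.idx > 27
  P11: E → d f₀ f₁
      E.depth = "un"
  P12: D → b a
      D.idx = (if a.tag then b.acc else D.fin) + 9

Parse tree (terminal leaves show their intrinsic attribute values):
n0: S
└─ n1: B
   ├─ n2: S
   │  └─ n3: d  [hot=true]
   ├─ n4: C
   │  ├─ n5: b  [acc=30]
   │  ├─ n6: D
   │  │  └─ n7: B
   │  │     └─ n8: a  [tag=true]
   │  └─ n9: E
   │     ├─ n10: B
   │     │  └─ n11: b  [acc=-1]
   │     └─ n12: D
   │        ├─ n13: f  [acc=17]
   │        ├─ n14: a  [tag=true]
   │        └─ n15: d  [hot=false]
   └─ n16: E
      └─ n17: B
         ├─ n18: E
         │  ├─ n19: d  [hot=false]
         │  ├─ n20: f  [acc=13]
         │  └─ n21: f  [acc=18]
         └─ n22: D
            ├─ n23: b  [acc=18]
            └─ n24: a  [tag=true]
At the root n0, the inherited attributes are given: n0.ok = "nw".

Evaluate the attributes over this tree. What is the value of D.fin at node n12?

1. n0.ok = "nw"  [given at root]
2. n1.lab = false  [false]
3. n2.ok = "qq"  ["qq"]
4. n3.hot = true  [terminal]
5. n2.tag = false  [not d.hot]
6. n2.depth = true  [d.hot == true]
7. n4.ok = "qu"  ["qu"]
8. n4.key = 24  [24]
9. n5.acc = 30  [terminal]
10. n6.fin = 15  [b.acc * -2 + 75]
11. n6.live = "wm"  ["wm"]
12. n6.pre = 3  [C.key * -1 + 27]
13. n7.lab = true  [true]
14. n8.tag = true  [terminal]
15. n7.hot = 20  [20]
16. n7.acc = true  [true]
17. n6.idx = -7  [B.hot * 2 - 47]
18. n9.tag = 17  [C.key + D.idx]
19. n10.lab = false  [E.tag > 17]
20. n11.acc = -1  [terminal]
21. n10.hot = 15  [15]
22. n10.acc = true  [not B.lab]
23. n12.fin = 21  [(if B.acc then E.tag else B.hot) + 4]
24. n12.live = "my"  ["my"]
25. n12.pre = 8  [(if B.acc then E.tag else B.hot) - 9]
26. n13.acc = 17  [terminal]
27. n14.tag = true  [terminal]
28. n15.hot = false  [terminal]
29. n12.idx = 1  [len(D.live) - 1]
30. n9.depth = "wn"  ["wn"]
31. n4.acc = false  [D.idx > -7]
32. n4.idx = 3  [C.key - 21]
33. n16.tag = 12  [C.idx + 9]
34. n17.lab = false  [false]
35. n18.tag = 19  [19]
36. n19.hot = false  [terminal]
37. n20.acc = 13  [terminal]
38. n21.acc = 18  [terminal]
39. n18.depth = "un"  ["un"]
40. n22.fin = 4  [len(E.depth) + 2]
41. n22.live = "kun"  ["k" ++ E.depth]
42. n22.pre = -4  [-4]
43. n23.acc = 18  [terminal]
44. n24.tag = true  [terminal]
45. n22.idx = 27  [(if a.tag then b.acc else D.fin) + 9]
46. n17.hot = 24  [D.idx * 3 - 57]
47. n17.acc = false  [D.idx > 27]
48. n16.depth = "xk"  ["xk"]
49. n1.hot = 24  [C.idx + 21]
50. n1.acc = false  [C.idx > 3]
51. n0.tag = false  [B.acc == true]
52. n0.depth = true  [true]

21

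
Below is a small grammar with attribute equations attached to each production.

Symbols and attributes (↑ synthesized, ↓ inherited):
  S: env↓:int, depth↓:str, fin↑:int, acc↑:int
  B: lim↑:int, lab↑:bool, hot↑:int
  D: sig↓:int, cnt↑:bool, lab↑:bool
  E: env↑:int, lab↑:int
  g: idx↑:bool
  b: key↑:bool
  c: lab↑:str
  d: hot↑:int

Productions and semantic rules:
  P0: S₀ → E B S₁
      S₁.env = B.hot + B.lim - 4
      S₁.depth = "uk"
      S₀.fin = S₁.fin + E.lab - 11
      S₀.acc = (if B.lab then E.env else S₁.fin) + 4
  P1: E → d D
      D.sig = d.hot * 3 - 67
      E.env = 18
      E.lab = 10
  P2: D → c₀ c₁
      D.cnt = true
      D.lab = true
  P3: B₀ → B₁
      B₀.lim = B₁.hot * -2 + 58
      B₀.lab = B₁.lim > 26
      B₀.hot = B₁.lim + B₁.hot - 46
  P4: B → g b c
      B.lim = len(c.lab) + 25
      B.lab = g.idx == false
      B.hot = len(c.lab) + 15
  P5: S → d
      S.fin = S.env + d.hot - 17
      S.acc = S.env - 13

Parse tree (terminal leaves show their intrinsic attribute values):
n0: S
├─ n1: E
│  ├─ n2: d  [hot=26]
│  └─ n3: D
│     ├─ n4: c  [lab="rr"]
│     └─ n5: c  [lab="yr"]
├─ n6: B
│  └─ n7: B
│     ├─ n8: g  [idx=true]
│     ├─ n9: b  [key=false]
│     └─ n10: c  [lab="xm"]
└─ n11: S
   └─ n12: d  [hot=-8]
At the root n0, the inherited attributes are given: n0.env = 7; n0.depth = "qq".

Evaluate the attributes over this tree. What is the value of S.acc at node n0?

22

1. n0.env = 7  [given at root]
2. n0.depth = "qq"  [given at root]
3. n2.hot = 26  [terminal]
4. n3.sig = 11  [d.hot * 3 - 67]
5. n4.lab = "rr"  [terminal]
6. n5.lab = "yr"  [terminal]
7. n3.cnt = true  [true]
8. n3.lab = true  [true]
9. n1.env = 18  [18]
10. n1.lab = 10  [10]
11. n8.idx = true  [terminal]
12. n9.key = false  [terminal]
13. n10.lab = "xm"  [terminal]
14. n7.lim = 27  [len(c.lab) + 25]
15. n7.lab = false  [g.idx == false]
16. n7.hot = 17  [len(c.lab) + 15]
17. n6.lim = 24  [B₁.hot * -2 + 58]
18. n6.lab = true  [B₁.lim > 26]
19. n6.hot = -2  [B₁.lim + B₁.hot - 46]
20. n11.env = 18  [B.hot + B.lim - 4]
21. n11.depth = "uk"  ["uk"]
22. n12.hot = -8  [terminal]
23. n11.fin = -7  [S.env + d.hot - 17]
24. n11.acc = 5  [S.env - 13]
25. n0.fin = -8  [S₁.fin + E.lab - 11]
26. n0.acc = 22  [(if B.lab then E.env else S₁.fin) + 4]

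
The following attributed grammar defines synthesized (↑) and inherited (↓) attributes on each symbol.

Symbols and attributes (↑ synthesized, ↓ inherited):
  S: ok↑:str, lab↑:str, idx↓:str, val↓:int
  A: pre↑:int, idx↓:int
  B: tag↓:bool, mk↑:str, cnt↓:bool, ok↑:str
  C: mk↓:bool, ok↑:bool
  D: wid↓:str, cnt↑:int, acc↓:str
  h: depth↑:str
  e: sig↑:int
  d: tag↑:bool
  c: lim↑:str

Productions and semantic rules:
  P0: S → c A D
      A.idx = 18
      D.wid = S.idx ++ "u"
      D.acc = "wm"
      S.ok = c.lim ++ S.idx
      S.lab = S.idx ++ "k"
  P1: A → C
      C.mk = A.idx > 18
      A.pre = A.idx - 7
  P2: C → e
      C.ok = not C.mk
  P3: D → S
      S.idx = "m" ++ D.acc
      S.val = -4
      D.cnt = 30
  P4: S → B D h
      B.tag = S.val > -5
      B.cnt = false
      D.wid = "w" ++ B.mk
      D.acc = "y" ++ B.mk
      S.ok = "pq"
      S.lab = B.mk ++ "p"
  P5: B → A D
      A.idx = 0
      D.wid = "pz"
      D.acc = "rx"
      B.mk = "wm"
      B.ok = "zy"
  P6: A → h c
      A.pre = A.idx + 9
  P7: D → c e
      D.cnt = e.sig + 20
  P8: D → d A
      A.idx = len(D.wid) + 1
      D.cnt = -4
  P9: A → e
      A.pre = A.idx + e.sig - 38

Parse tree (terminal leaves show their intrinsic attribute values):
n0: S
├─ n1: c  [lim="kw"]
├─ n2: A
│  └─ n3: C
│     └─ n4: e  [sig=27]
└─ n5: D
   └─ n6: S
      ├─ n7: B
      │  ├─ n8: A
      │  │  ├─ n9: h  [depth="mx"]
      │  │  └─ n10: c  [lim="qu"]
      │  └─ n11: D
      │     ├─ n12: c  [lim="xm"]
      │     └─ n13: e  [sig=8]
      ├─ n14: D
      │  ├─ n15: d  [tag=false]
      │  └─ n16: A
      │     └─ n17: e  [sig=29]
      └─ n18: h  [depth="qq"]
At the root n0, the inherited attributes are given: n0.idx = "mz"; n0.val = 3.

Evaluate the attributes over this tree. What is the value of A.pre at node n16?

1. n0.idx = "mz"  [given at root]
2. n0.val = 3  [given at root]
3. n1.lim = "kw"  [terminal]
4. n2.idx = 18  [18]
5. n3.mk = false  [A.idx > 18]
6. n4.sig = 27  [terminal]
7. n3.ok = true  [not C.mk]
8. n2.pre = 11  [A.idx - 7]
9. n5.wid = "mzu"  [S.idx ++ "u"]
10. n5.acc = "wm"  ["wm"]
11. n6.idx = "mwm"  ["m" ++ D.acc]
12. n6.val = -4  [-4]
13. n7.tag = true  [S.val > -5]
14. n7.cnt = false  [false]
15. n8.idx = 0  [0]
16. n9.depth = "mx"  [terminal]
17. n10.lim = "qu"  [terminal]
18. n8.pre = 9  [A.idx + 9]
19. n11.wid = "pz"  ["pz"]
20. n11.acc = "rx"  ["rx"]
21. n12.lim = "xm"  [terminal]
22. n13.sig = 8  [terminal]
23. n11.cnt = 28  [e.sig + 20]
24. n7.mk = "wm"  ["wm"]
25. n7.ok = "zy"  ["zy"]
26. n14.wid = "wwm"  ["w" ++ B.mk]
27. n14.acc = "ywm"  ["y" ++ B.mk]
28. n15.tag = false  [terminal]
29. n16.idx = 4  [len(D.wid) + 1]
30. n17.sig = 29  [terminal]
31. n16.pre = -5  [A.idx + e.sig - 38]
32. n14.cnt = -4  [-4]
33. n18.depth = "qq"  [terminal]
34. n6.ok = "pq"  ["pq"]
35. n6.lab = "wmp"  [B.mk ++ "p"]
36. n5.cnt = 30  [30]
37. n0.ok = "kwmz"  [c.lim ++ S.idx]
38. n0.lab = "mzk"  [S.idx ++ "k"]

-5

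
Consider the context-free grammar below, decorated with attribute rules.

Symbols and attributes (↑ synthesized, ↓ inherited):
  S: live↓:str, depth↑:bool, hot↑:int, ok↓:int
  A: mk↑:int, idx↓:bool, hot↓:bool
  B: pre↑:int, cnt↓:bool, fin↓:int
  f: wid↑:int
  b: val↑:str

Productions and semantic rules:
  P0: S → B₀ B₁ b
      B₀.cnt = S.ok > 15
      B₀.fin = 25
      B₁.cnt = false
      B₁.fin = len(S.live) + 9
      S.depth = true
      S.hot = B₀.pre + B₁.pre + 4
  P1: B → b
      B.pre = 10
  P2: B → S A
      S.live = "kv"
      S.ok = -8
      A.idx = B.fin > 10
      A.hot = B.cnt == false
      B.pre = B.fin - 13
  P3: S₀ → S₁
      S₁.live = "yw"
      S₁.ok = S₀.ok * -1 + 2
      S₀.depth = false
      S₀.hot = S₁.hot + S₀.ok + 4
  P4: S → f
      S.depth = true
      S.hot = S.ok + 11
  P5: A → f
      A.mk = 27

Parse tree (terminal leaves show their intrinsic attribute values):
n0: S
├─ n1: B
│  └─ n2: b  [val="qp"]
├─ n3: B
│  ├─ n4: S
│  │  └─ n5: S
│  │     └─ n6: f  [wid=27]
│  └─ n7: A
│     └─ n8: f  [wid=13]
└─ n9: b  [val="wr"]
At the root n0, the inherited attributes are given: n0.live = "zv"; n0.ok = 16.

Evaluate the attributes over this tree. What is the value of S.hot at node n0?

1. n0.live = "zv"  [given at root]
2. n0.ok = 16  [given at root]
3. n1.cnt = true  [S.ok > 15]
4. n1.fin = 25  [25]
5. n2.val = "qp"  [terminal]
6. n1.pre = 10  [10]
7. n3.cnt = false  [false]
8. n3.fin = 11  [len(S.live) + 9]
9. n4.live = "kv"  ["kv"]
10. n4.ok = -8  [-8]
11. n5.live = "yw"  ["yw"]
12. n5.ok = 10  [S₀.ok * -1 + 2]
13. n6.wid = 27  [terminal]
14. n5.depth = true  [true]
15. n5.hot = 21  [S.ok + 11]
16. n4.depth = false  [false]
17. n4.hot = 17  [S₁.hot + S₀.ok + 4]
18. n7.idx = true  [B.fin > 10]
19. n7.hot = true  [B.cnt == false]
20. n8.wid = 13  [terminal]
21. n7.mk = 27  [27]
22. n3.pre = -2  [B.fin - 13]
23. n9.val = "wr"  [terminal]
24. n0.depth = true  [true]
25. n0.hot = 12  [B₀.pre + B₁.pre + 4]

12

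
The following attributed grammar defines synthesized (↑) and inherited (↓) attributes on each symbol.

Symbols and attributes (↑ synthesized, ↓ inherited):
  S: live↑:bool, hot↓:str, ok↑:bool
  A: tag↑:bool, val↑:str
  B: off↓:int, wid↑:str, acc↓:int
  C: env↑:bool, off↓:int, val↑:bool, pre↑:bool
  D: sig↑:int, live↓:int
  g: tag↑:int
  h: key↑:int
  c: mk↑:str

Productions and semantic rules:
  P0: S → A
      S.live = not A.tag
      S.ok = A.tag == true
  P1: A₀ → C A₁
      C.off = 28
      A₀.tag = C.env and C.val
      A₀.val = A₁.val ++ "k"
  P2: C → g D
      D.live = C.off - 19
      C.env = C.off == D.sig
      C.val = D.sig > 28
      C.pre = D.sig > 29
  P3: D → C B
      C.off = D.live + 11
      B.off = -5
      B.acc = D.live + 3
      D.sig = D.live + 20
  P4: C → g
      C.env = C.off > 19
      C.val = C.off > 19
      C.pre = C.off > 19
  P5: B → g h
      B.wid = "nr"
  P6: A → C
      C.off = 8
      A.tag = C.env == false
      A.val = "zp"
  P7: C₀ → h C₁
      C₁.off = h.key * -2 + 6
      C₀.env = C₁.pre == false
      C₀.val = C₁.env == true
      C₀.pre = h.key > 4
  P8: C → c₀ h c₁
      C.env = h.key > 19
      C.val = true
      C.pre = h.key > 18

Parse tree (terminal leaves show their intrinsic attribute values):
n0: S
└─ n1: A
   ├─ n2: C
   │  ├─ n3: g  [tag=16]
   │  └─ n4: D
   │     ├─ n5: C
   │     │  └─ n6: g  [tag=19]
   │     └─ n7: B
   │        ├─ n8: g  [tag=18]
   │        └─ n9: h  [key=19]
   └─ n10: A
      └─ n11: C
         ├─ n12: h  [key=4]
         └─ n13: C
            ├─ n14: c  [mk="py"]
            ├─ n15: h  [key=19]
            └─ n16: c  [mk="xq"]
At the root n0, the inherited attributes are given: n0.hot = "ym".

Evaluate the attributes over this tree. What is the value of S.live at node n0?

true

1. n0.hot = "ym"  [given at root]
2. n2.off = 28  [28]
3. n3.tag = 16  [terminal]
4. n4.live = 9  [C.off - 19]
5. n5.off = 20  [D.live + 11]
6. n6.tag = 19  [terminal]
7. n5.env = true  [C.off > 19]
8. n5.val = true  [C.off > 19]
9. n5.pre = true  [C.off > 19]
10. n7.off = -5  [-5]
11. n7.acc = 12  [D.live + 3]
12. n8.tag = 18  [terminal]
13. n9.key = 19  [terminal]
14. n7.wid = "nr"  ["nr"]
15. n4.sig = 29  [D.live + 20]
16. n2.env = false  [C.off == D.sig]
17. n2.val = true  [D.sig > 28]
18. n2.pre = false  [D.sig > 29]
19. n11.off = 8  [8]
20. n12.key = 4  [terminal]
21. n13.off = -2  [h.key * -2 + 6]
22. n14.mk = "py"  [terminal]
23. n15.key = 19  [terminal]
24. n16.mk = "xq"  [terminal]
25. n13.env = false  [h.key > 19]
26. n13.val = true  [true]
27. n13.pre = true  [h.key > 18]
28. n11.env = false  [C₁.pre == false]
29. n11.val = false  [C₁.env == true]
30. n11.pre = false  [h.key > 4]
31. n10.tag = true  [C.env == false]
32. n10.val = "zp"  ["zp"]
33. n1.tag = false  [C.env and C.val]
34. n1.val = "zpk"  [A₁.val ++ "k"]
35. n0.live = true  [not A.tag]
36. n0.ok = false  [A.tag == true]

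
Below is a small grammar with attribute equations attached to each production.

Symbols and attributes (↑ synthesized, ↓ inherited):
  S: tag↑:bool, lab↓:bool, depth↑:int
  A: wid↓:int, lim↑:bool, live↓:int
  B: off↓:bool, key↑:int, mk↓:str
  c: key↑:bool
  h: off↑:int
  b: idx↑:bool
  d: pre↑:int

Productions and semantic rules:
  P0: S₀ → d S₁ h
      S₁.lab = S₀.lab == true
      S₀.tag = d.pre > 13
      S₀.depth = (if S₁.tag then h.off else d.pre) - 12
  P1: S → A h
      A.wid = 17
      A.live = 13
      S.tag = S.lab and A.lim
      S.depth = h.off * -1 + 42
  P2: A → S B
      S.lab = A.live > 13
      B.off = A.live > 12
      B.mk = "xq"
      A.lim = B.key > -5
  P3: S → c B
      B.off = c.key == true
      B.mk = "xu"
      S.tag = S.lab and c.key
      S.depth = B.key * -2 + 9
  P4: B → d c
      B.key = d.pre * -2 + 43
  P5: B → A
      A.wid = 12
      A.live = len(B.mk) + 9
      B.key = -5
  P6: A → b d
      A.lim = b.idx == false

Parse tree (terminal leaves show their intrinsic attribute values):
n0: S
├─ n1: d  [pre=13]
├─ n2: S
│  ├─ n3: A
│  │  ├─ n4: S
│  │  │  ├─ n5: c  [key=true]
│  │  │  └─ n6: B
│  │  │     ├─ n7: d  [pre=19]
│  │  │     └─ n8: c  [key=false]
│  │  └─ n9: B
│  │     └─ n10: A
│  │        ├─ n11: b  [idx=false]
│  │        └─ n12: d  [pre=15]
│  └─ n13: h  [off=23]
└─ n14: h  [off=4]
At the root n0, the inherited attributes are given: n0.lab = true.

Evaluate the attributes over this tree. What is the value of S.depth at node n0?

1. n0.lab = true  [given at root]
2. n1.pre = 13  [terminal]
3. n2.lab = true  [S₀.lab == true]
4. n3.wid = 17  [17]
5. n3.live = 13  [13]
6. n4.lab = false  [A.live > 13]
7. n5.key = true  [terminal]
8. n6.off = true  [c.key == true]
9. n6.mk = "xu"  ["xu"]
10. n7.pre = 19  [terminal]
11. n8.key = false  [terminal]
12. n6.key = 5  [d.pre * -2 + 43]
13. n4.tag = false  [S.lab and c.key]
14. n4.depth = -1  [B.key * -2 + 9]
15. n9.off = true  [A.live > 12]
16. n9.mk = "xq"  ["xq"]
17. n10.wid = 12  [12]
18. n10.live = 11  [len(B.mk) + 9]
19. n11.idx = false  [terminal]
20. n12.pre = 15  [terminal]
21. n10.lim = true  [b.idx == false]
22. n9.key = -5  [-5]
23. n3.lim = false  [B.key > -5]
24. n13.off = 23  [terminal]
25. n2.tag = false  [S.lab and A.lim]
26. n2.depth = 19  [h.off * -1 + 42]
27. n14.off = 4  [terminal]
28. n0.tag = false  [d.pre > 13]
29. n0.depth = 1  [(if S₁.tag then h.off else d.pre) - 12]

1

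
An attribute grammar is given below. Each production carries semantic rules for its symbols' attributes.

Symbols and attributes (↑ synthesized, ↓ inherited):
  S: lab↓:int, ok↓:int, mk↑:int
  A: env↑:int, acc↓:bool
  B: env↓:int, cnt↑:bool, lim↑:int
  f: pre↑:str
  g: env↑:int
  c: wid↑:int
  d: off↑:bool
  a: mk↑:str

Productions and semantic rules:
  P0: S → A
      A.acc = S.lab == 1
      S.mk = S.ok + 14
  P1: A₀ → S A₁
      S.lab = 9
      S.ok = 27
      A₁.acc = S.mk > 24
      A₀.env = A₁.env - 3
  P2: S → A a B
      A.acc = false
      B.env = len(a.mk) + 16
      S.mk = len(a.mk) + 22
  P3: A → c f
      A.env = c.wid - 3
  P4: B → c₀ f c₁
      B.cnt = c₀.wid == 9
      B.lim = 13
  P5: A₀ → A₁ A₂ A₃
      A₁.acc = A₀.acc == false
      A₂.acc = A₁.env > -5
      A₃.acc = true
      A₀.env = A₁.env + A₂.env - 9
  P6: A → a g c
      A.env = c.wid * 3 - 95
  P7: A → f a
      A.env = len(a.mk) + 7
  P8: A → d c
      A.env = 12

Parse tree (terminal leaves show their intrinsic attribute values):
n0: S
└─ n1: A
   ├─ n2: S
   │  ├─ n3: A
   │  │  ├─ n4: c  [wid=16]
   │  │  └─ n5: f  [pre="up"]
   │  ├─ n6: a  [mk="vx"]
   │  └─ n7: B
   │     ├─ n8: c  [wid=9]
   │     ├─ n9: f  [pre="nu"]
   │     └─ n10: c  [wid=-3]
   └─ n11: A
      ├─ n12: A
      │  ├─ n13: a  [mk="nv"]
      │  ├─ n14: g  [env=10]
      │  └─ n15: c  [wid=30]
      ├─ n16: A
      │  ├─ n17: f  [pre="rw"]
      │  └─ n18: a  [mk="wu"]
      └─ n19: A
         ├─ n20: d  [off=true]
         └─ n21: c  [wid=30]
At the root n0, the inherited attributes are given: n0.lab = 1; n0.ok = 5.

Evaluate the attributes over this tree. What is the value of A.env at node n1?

1. n0.lab = 1  [given at root]
2. n0.ok = 5  [given at root]
3. n1.acc = true  [S.lab == 1]
4. n2.lab = 9  [9]
5. n2.ok = 27  [27]
6. n3.acc = false  [false]
7. n4.wid = 16  [terminal]
8. n5.pre = "up"  [terminal]
9. n3.env = 13  [c.wid - 3]
10. n6.mk = "vx"  [terminal]
11. n7.env = 18  [len(a.mk) + 16]
12. n8.wid = 9  [terminal]
13. n9.pre = "nu"  [terminal]
14. n10.wid = -3  [terminal]
15. n7.cnt = true  [c₀.wid == 9]
16. n7.lim = 13  [13]
17. n2.mk = 24  [len(a.mk) + 22]
18. n11.acc = false  [S.mk > 24]
19. n12.acc = true  [A₀.acc == false]
20. n13.mk = "nv"  [terminal]
21. n14.env = 10  [terminal]
22. n15.wid = 30  [terminal]
23. n12.env = -5  [c.wid * 3 - 95]
24. n16.acc = false  [A₁.env > -5]
25. n17.pre = "rw"  [terminal]
26. n18.mk = "wu"  [terminal]
27. n16.env = 9  [len(a.mk) + 7]
28. n19.acc = true  [true]
29. n20.off = true  [terminal]
30. n21.wid = 30  [terminal]
31. n19.env = 12  [12]
32. n11.env = -5  [A₁.env + A₂.env - 9]
33. n1.env = -8  [A₁.env - 3]
34. n0.mk = 19  [S.ok + 14]

-8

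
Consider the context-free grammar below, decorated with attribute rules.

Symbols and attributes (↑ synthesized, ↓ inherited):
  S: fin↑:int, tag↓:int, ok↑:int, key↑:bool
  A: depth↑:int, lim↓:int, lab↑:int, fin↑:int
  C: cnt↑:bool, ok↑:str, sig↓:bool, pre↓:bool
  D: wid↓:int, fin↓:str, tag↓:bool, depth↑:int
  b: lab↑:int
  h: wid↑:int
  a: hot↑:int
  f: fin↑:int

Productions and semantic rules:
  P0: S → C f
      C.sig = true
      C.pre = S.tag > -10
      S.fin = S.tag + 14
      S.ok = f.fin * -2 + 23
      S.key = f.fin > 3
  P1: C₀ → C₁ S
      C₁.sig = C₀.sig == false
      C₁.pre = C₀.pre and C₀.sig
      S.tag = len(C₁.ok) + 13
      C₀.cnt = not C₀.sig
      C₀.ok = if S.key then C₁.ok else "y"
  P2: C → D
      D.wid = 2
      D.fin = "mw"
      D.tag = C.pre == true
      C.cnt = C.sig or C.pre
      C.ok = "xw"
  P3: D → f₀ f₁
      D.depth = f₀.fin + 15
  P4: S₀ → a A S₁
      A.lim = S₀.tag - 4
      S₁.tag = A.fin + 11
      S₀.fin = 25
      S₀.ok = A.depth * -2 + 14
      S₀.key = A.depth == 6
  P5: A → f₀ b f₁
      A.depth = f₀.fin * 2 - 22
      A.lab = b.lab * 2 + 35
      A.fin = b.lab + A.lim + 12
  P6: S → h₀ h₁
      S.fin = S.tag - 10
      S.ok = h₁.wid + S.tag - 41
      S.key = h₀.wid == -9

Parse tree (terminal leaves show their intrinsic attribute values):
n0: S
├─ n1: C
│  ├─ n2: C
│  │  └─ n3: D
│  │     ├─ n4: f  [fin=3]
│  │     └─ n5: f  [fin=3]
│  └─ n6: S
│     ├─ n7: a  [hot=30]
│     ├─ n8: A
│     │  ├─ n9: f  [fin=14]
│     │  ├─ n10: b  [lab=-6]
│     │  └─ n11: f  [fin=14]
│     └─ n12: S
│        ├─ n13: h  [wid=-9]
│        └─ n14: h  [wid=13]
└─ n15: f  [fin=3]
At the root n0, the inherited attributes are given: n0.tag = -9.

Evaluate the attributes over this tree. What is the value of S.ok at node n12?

0

1. n0.tag = -9  [given at root]
2. n1.sig = true  [true]
3. n1.pre = true  [S.tag > -10]
4. n2.sig = false  [C₀.sig == false]
5. n2.pre = true  [C₀.pre and C₀.sig]
6. n3.wid = 2  [2]
7. n3.fin = "mw"  ["mw"]
8. n3.tag = true  [C.pre == true]
9. n4.fin = 3  [terminal]
10. n5.fin = 3  [terminal]
11. n3.depth = 18  [f₀.fin + 15]
12. n2.cnt = true  [C.sig or C.pre]
13. n2.ok = "xw"  ["xw"]
14. n6.tag = 15  [len(C₁.ok) + 13]
15. n7.hot = 30  [terminal]
16. n8.lim = 11  [S₀.tag - 4]
17. n9.fin = 14  [terminal]
18. n10.lab = -6  [terminal]
19. n11.fin = 14  [terminal]
20. n8.depth = 6  [f₀.fin * 2 - 22]
21. n8.lab = 23  [b.lab * 2 + 35]
22. n8.fin = 17  [b.lab + A.lim + 12]
23. n12.tag = 28  [A.fin + 11]
24. n13.wid = -9  [terminal]
25. n14.wid = 13  [terminal]
26. n12.fin = 18  [S.tag - 10]
27. n12.ok = 0  [h₁.wid + S.tag - 41]
28. n12.key = true  [h₀.wid == -9]
29. n6.fin = 25  [25]
30. n6.ok = 2  [A.depth * -2 + 14]
31. n6.key = true  [A.depth == 6]
32. n1.cnt = false  [not C₀.sig]
33. n1.ok = "xw"  [if S.key then C₁.ok else "y"]
34. n15.fin = 3  [terminal]
35. n0.fin = 5  [S.tag + 14]
36. n0.ok = 17  [f.fin * -2 + 23]
37. n0.key = false  [f.fin > 3]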